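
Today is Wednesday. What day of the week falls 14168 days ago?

Dividing 14168 by 7 gives quotient 2024 and remainder 0.
Wednesday − 0 days → Wednesday.

Wednesday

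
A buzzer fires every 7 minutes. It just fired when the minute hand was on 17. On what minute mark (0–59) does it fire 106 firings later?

106·7 = 742.
Dividing 742 by 60 gives quotient 12 and remainder 22.
(17 + 22) mod 60 = 39.

39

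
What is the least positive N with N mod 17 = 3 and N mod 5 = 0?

20

x ≡ 0 (mod 5) gives x ∈ {0, 5, 10, 15, 20}.
The first of these with x mod 17 = 3 is 20.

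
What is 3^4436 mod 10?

1

Last digits of 3^n: 3, 9, 7, 1 (period 4).
4436 leaves remainder 0 on division by 4, so 3^4436 ends in 1.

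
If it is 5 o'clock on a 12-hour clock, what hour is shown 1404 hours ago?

5

1404 mod 12 = 0 (since 117·12 = 1404).
5 − 0 → 5 on a 12-hour dial.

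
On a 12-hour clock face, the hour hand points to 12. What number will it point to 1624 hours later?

4

Dividing 1624 by 12 gives quotient 135 and remainder 4.
12 + 4 → 4 on a 12-hour dial.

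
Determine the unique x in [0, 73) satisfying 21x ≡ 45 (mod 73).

The inverse of 21 mod 73 is 7 (since 21·7 = 147 ≡ 1).
Multiplying both sides by 7: x ≡ 7·45 = 315 ≡ 23 (mod 73).

23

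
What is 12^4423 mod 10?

8

Last digits of 2^n: 2, 4, 8, 6 (period 4).
4423 mod 4 = 3, so the last digit matches 2^3 = 8.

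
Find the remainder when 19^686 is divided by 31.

Square-and-reduce mod 31: 19^1≡19, 19^2≡20, 19^4≡28, 19^8≡9, 19^16≡19, 19^32≡20, 19^64≡28, 19^128≡9, 19^256≡19, 19^512≡20.
Since 686 = 2 + 4 + 8 + 32 + 128 + 512 in binary, 19^686 ≡ 20·28·9·20·9·20 ≡ 10 (mod 31).

10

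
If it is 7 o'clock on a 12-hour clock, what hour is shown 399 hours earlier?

4

Dividing 399 by 12 gives quotient 33 and remainder 3.
7 − 3 → 4 on a 12-hour dial.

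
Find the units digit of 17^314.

9

Last digits of 7^n: 7, 9, 3, 1 (period 4).
314 leaves remainder 2 on division by 4, so 17^314 ends in 9.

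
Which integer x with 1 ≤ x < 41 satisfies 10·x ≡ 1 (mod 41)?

37

41 = 4·10 + 1
10 = 10·1 + 0
Back-substituting gives 10·37 ≡ 1 (mod 41).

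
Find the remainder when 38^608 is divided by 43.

Successive squares of 38 mod 43: 38^1≡38, 38^2≡25, 38^4≡23, 38^8≡13, 38^16≡40, 38^32≡9, 38^64≡38, 38^128≡25, 38^256≡23, 38^512≡13.
Since 608 = 32 + 64 + 512 in binary, 38^608 ≡ 9·38·13 ≡ 17 (mod 43).

17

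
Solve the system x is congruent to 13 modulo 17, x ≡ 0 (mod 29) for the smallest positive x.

319

x ≡ 13 (mod 17) gives x ∈ {13, 30, 47, 64, 81, 98, 115, 132, …}.
The first of these with x mod 29 = 0 is 319.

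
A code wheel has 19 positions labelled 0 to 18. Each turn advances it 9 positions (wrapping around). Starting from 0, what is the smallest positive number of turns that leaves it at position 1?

17

9·17 = 153 = 8·19 + 1, so 9⁻¹ ≡ 17 (mod 19).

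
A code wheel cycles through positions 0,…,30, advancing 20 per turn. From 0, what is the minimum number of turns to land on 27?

The inverse of 20 mod 31 is 14 (since 20·14 = 280 ≡ 1).
So x ≡ 14·27 = 378 ≡ 6 (mod 31).

6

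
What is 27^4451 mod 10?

Last digits of 7^n: 7, 9, 3, 1 (period 4).
4451 leaves remainder 3 on division by 4, so 27^4451 ends in 3.

3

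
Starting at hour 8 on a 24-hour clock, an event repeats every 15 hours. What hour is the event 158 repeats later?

2

158·15 = 2370.
2370 mod 24 = 18 (since 98·24 = 2352).
(8 + 18) mod 24 = 2.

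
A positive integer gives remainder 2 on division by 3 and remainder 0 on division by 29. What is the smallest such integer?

Since 29·2 ≡ 1 (mod 3), take x = 0 + 29·((2−0)·2 mod 3) = 0 + 29·1 = 29.
Check: 29 mod 3 = 2, 29 mod 29 = 0.

29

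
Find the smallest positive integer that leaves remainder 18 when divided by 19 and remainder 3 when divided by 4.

75

Since 4·5 ≡ 1 (mod 19), take x = 3 + 4·((18−3)·5 mod 19) = 3 + 4·18 = 75.
Check: 75 mod 19 = 18, 75 mod 4 = 3.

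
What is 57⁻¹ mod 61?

15

57·15 = 855 = 14·61 + 1, so 57⁻¹ ≡ 15 (mod 61).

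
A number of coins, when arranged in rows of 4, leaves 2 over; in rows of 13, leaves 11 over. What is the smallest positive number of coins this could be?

50

x ≡ 2 (mod 4) gives x ∈ {2, 6, 10, 14, 18, 22, 26, 30, …}.
The first of these with x mod 13 = 11 is 50.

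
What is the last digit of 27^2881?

7

Powers of 7 mod 10 repeat with period 4: 7, 9, 3, 1.
2881 leaves remainder 1 on division by 4, so 27^2881 ends in 7.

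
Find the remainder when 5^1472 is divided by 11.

By repeated squaring mod 11: 5^1≡5, 5^2≡3, 5^4≡9, 5^8≡4, 5^16≡5, 5^32≡3, 5^64≡9, 5^128≡4, 5^256≡5, 5^512≡3, 5^1024≡9.
1472 = 64 + 128 + 256 + 1024, so 5^1472 ≡ 9·4·5·9 ≡ 3 (mod 11).

3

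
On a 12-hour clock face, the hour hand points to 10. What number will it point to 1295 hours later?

9

1295 = 107·12 + 11, so 1295 mod 12 = 11.
10 + 11 → 9 on a 12-hour dial.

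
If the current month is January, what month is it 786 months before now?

July

786 − 65·12 = 6, so 786 ≡ 6 (mod 12).
January − 6 months → July.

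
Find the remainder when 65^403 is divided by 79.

Successive squares of 65 mod 79: 65^1≡65, 65^2≡38, 65^4≡22, 65^8≡10, 65^16≡21, 65^32≡46, 65^64≡62, 65^128≡52, 65^256≡18.
403 = 1 + 2 + 16 + 128 + 256, so 65^403 ≡ 65·38·21·52·18 ≡ 1 (mod 79).

1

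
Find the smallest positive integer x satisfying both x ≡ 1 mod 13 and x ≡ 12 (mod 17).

x ≡ 1 (mod 13) gives x ∈ {1, 14, 27, 40, 53, 66, 79, 92, …}.
The first of these with x mod 17 = 12 is 131.

131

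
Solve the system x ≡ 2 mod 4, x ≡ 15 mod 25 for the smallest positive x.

90

Since 25·1 ≡ 1 (mod 4), take x = 15 + 25·((2−15)·1 mod 4) = 15 + 25·3 = 90.
Check: 90 mod 4 = 2, 90 mod 25 = 15.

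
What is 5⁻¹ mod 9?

5·2 = 10 = 1·9 + 1, so 5⁻¹ ≡ 2 (mod 9).

2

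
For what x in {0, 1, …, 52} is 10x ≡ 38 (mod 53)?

25

10⁻¹ ≡ 16 (mod 53) because 10·16 = 160 = 3·53 + 1.
Multiplying both sides by 16: x ≡ 16·38 = 608 ≡ 25 (mod 53).
Check: 10·25 = 250 = 4·53 + 38.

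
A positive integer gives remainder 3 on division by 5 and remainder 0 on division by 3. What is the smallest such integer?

Since 3·2 ≡ 1 (mod 5), take x = 0 + 3·((3−0)·2 mod 5) = 0 + 3·1 = 3.
Check: 3 mod 5 = 3, 3 mod 3 = 0.

3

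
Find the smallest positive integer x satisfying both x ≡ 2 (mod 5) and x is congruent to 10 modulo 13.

62

Since 13·2 ≡ 1 (mod 5), take x = 10 + 13·((2−10)·2 mod 5) = 10 + 13·4 = 62.
Check: 62 mod 5 = 2, 62 mod 13 = 10.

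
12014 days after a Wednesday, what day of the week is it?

Friday

12014 − 1716·7 = 2, so 12014 ≡ 2 (mod 7).
Wednesday + 2 days → Friday.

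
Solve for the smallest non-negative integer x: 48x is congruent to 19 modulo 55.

The inverse of 48 mod 55 is 47 (since 48·47 = 2256 ≡ 1).
So x ≡ 47·19 = 893 ≡ 13 (mod 55).
Check: 48·13 = 624 = 11·55 + 19.

13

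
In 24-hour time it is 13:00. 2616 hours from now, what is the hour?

13

2616 = 109·24 + 0, so 2616 mod 24 = 0.
(13 + 0) mod 24 = 13.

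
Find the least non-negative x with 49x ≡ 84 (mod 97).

49⁻¹ ≡ 2 (mod 97) because 49·2 = 98 = 1·97 + 1.
Multiplying both sides by 2: x ≡ 2·84 = 168 ≡ 71 (mod 97).

71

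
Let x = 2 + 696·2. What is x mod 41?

0

696·2 = 1392.
1392 − 33·41 = 39, so 1392 ≡ 39 (mod 41).
(2 + 39) mod 41 = 0.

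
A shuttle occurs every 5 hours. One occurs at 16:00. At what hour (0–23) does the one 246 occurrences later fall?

246·5 = 1230.
1230 − 51·24 = 6, so 1230 ≡ 6 (mod 24).
(16 + 6) mod 24 = 22.

22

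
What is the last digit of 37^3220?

1

Last digits of 7^n: 7, 9, 3, 1 (period 4).
3220 leaves remainder 0 on division by 4, so 37^3220 ends in 1.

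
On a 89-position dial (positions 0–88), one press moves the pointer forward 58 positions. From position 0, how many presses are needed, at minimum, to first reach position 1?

89 = 1·58 + 31
58 = 1·31 + 27
31 = 1·27 + 4
27 = 6·4 + 3
4 = 1·3 + 1
3 = 3·1 + 0
Back-substituting gives 58·66 ≡ 1 (mod 89).

66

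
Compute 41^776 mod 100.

41

Square-and-reduce mod 100: 41^1≡41, 41^2≡81, 41^4≡61, 41^8≡21, 41^16≡41, 41^32≡81, 41^64≡61, 41^128≡21, 41^256≡41, 41^512≡81.
776 = 8 + 256 + 512, so 41^776 ≡ 21·41·81 ≡ 41 (mod 100).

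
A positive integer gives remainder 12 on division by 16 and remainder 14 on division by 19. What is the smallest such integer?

Since 19·11 ≡ 1 (mod 16), take x = 14 + 19·((12−14)·11 mod 16) = 14 + 19·10 = 204.
Check: 204 mod 16 = 12, 204 mod 19 = 14.

204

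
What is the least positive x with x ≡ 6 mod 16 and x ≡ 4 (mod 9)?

22

x ≡ 4 (mod 9) gives x ∈ {4, 13, 22}.
The first of these with x mod 16 = 6 is 22.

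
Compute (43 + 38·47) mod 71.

54

38·47 = 1786.
Dividing 1786 by 71 gives quotient 25 and remainder 11.
(43 + 11) mod 71 = 54.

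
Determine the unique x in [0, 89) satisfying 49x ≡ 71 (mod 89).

85

The inverse of 49 mod 89 is 20 (since 49·20 = 980 ≡ 1).
Multiplying both sides by 20: x ≡ 20·71 = 1420 ≡ 85 (mod 89).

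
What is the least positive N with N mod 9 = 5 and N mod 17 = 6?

23

Since 17·8 ≡ 1 (mod 9), take x = 6 + 17·((5−6)·8 mod 9) = 6 + 17·1 = 23.
Check: 23 mod 9 = 5, 23 mod 17 = 6.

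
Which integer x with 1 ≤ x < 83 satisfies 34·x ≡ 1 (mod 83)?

22

34·22 = 748 = 9·83 + 1, so 34⁻¹ ≡ 22 (mod 83).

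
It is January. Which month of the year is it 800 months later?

September

Dividing 800 by 12 gives quotient 66 and remainder 8.
January + 8 months → September.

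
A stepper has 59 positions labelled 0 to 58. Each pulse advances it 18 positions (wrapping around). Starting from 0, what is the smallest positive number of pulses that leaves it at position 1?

23

59 = 3·18 + 5
18 = 3·5 + 3
5 = 1·3 + 2
3 = 1·2 + 1
2 = 2·1 + 0
Back-substituting gives 18·23 ≡ 1 (mod 59).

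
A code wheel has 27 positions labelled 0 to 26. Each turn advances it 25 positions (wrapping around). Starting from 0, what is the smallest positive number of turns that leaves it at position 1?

27 = 1·25 + 2
25 = 12·2 + 1
2 = 2·1 + 0
Back-substituting gives 25·13 ≡ 1 (mod 27).

13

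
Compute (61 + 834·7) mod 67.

3

834·7 = 5838.
5838 − 87·67 = 9, so 5838 ≡ 9 (mod 67).
(61 + 9) mod 67 = 3.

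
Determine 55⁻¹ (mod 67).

67 = 1·55 + 12
55 = 4·12 + 7
12 = 1·7 + 5
7 = 1·5 + 2
5 = 2·2 + 1
2 = 2·1 + 0
Back-substituting gives 55·39 ≡ 1 (mod 67).

39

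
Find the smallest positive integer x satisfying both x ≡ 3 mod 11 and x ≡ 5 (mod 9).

x ≡ 5 (mod 9) gives x ∈ {5, 14}.
The first of these with x mod 11 = 3 is 14.

14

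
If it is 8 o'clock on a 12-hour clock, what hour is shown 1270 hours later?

6

1270 mod 12 = 10 (since 105·12 = 1260).
8 + 10 → 6 on a 12-hour dial.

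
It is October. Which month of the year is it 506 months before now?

506 mod 12 = 2 (since 42·12 = 504).
October − 2 months → August.

August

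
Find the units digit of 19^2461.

Last digits of 9^n: 9, 1 (period 2).
2461 mod 2 = 1, so the last digit matches 9^1 = 9.

9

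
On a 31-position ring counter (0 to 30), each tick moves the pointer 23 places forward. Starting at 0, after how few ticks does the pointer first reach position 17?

The inverse of 23 mod 31 is 27 (since 23·27 = 621 ≡ 1).
So x ≡ 27·17 = 459 ≡ 25 (mod 31).

25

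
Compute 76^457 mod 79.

49

Successive squares of 76 mod 79: 76^1≡76, 76^2≡9, 76^4≡2, 76^8≡4, 76^16≡16, 76^32≡19, 76^64≡45, 76^128≡50, 76^256≡51.
457 = 1 + 8 + 64 + 128 + 256, so 76^457 ≡ 76·4·45·50·51 ≡ 49 (mod 79).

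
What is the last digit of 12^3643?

8

The units digit of 12^n cycles with period 4: 2, 4, 8, 6, …
3643 mod 4 = 3, so the last digit matches 2^3 = 8.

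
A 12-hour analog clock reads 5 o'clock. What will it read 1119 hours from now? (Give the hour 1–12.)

8

1119 = 93·12 + 3, so 1119 mod 12 = 3.
5 + 3 → 8 on a 12-hour dial.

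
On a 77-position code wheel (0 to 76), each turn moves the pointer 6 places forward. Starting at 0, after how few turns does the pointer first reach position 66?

The inverse of 6 mod 77 is 13 (since 6·13 = 78 ≡ 1).
So x ≡ 13·66 = 858 ≡ 11 (mod 77).

11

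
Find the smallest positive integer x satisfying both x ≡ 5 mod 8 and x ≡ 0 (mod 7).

x ≡ 0 (mod 7) gives x ∈ {0, 7, 14, 21}.
The first of these with x mod 8 = 5 is 21.

21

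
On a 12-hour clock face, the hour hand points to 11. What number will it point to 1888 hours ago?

7

1888 = 157·12 + 4, so 1888 mod 12 = 4.
11 − 4 → 7 on a 12-hour dial.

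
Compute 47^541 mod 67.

By repeated squaring mod 67: 47^1≡47, 47^2≡65, 47^4≡4, 47^8≡16, 47^16≡55, 47^32≡10, 47^64≡33, 47^128≡17, 47^256≡21, 47^512≡39.
Since 541 = 1 + 4 + 8 + 16 + 512 in binary, 47^541 ≡ 47·4·16·55·39 ≡ 60 (mod 67).

60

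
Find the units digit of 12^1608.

Powers of 2 mod 10 repeat with period 4: 2, 4, 8, 6.
1608 mod 4 = 0, so the last digit matches 2^4 = 6.

6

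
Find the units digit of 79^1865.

9

The units digit of 79^n cycles with period 2: 9, 1, …
1865 leaves remainder 1 on division by 2, so 79^1865 ends in 9.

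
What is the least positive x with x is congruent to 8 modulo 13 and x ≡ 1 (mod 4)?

21

Since 4·10 ≡ 1 (mod 13), take x = 1 + 4·((8−1)·10 mod 13) = 1 + 4·5 = 21.
Check: 21 mod 13 = 8, 21 mod 4 = 1.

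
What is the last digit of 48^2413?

8

Last digits of 8^n: 8, 4, 2, 6 (period 4).
2413 mod 4 = 1, so the last digit matches 8^1 = 8.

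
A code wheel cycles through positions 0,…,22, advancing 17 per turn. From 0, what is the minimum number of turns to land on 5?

3

The inverse of 17 mod 23 is 19 (since 17·19 = 323 ≡ 1).
Multiplying both sides by 19: x ≡ 19·5 = 95 ≡ 3 (mod 23).
Check: 17·3 = 51 = 2·23 + 5.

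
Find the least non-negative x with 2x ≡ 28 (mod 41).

14

2⁻¹ ≡ 21 (mod 41) because 2·21 = 42 = 1·41 + 1.
So x ≡ 21·28 = 588 ≡ 14 (mod 41).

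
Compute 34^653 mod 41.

29

Successive squares of 34 mod 41: 34^1≡34, 34^2≡8, 34^4≡23, 34^8≡37, 34^16≡16, 34^32≡10, 34^64≡18, 34^128≡37, 34^256≡16, 34^512≡10.
653 = 1 + 4 + 8 + 128 + 512, so 34^653 ≡ 34·23·37·37·10 ≡ 29 (mod 41).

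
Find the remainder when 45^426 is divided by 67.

Successive squares of 45 mod 67: 45^1≡45, 45^2≡15, 45^4≡24, 45^8≡40, 45^16≡59, 45^32≡64, 45^64≡9, 45^128≡14, 45^256≡62.
Since 426 = 2 + 8 + 32 + 128 + 256 in binary, 45^426 ≡ 15·40·64·14·62 ≡ 40 (mod 67).

40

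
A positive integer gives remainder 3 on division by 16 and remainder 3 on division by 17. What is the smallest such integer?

x ≡ 3 (mod 16) gives x ∈ {3}.
The first of these with x mod 17 = 3 is 3.

3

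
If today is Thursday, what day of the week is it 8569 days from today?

Friday

Dividing 8569 by 7 gives quotient 1224 and remainder 1.
Thursday + 1 day → Friday.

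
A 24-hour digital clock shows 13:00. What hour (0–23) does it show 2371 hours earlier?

2371 mod 24 = 19 (since 98·24 = 2352).
(13 − 19) mod 24 = 18.

18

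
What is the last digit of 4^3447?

The units digit of 4^n cycles with period 2: 4, 6, …
3447 mod 2 = 1, so the last digit matches 4^1 = 4.

4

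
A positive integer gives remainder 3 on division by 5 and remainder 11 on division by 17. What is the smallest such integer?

28

x ≡ 3 (mod 5) gives x ∈ {3, 8, 13, 18, 23, 28}.
The first of these with x mod 17 = 11 is 28.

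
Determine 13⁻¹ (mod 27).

27 = 2·13 + 1
13 = 13·1 + 0
Back-substituting gives 13·25 ≡ 1 (mod 27).

25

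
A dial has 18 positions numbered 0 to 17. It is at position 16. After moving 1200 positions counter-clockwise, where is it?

4

Dividing 1200 by 18 gives quotient 66 and remainder 12.
(16 − 12) mod 18 = 4.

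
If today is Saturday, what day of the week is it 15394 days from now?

Dividing 15394 by 7 gives quotient 2199 and remainder 1.
Saturday + 1 day → Sunday.

Sunday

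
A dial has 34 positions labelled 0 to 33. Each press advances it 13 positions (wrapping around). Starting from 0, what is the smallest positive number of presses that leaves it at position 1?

34 = 2·13 + 8
13 = 1·8 + 5
8 = 1·5 + 3
5 = 1·3 + 2
3 = 1·2 + 1
2 = 2·1 + 0
Back-substituting gives 13·21 ≡ 1 (mod 34).

21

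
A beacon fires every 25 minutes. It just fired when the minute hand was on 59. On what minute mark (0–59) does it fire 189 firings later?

44

189·25 = 4725.
4725 mod 60 = 45 (since 78·60 = 4680).
(59 + 45) mod 60 = 44.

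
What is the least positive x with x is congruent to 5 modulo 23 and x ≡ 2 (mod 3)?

Since 3·8 ≡ 1 (mod 23), take x = 2 + 3·((5−2)·8 mod 23) = 2 + 3·1 = 5.
Check: 5 mod 23 = 5, 5 mod 3 = 2.

5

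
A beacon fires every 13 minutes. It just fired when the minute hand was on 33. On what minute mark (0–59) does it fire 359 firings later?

20

359·13 = 4667.
4667 mod 60 = 47 (since 77·60 = 4620).
(33 + 47) mod 60 = 20.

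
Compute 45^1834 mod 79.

45

Successive squares of 45 mod 79: 45^1≡45, 45^2≡50, 45^4≡51, 45^8≡73, 45^16≡36, 45^32≡32, 45^64≡76, 45^128≡9, 45^256≡2, 45^512≡4, 45^1024≡16.
Since 1834 = 2 + 8 + 32 + 256 + 512 + 1024 in binary, 45^1834 ≡ 50·73·32·2·4·16 ≡ 45 (mod 79).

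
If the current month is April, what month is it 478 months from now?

Dividing 478 by 12 gives quotient 39 and remainder 10.
April + 10 months → February.

February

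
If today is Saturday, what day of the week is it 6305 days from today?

6305 mod 7 = 5 (since 900·7 = 6300).
Saturday + 5 days → Thursday.

Thursday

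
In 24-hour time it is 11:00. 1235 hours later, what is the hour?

1235 mod 24 = 11 (since 51·24 = 1224).
(11 + 11) mod 24 = 22.

22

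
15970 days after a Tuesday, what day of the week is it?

15970 = 2281·7 + 3, so 15970 mod 7 = 3.
Tuesday + 3 days → Friday.

Friday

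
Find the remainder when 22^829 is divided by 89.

Square-and-reduce mod 89: 22^1≡22, 22^2≡39, 22^4≡8, 22^8≡64, 22^16≡2, 22^32≡4, 22^64≡16, 22^128≡78, 22^256≡32, 22^512≡45.
829 = 1 + 4 + 8 + 16 + 32 + 256 + 512, so 22^829 ≡ 22·8·64·2·4·32·45 ≡ 81 (mod 89).

81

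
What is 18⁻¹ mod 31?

31 = 1·18 + 13
18 = 1·13 + 5
13 = 2·5 + 3
5 = 1·3 + 2
3 = 1·2 + 1
2 = 2·1 + 0
Back-substituting gives 18·19 ≡ 1 (mod 31).

19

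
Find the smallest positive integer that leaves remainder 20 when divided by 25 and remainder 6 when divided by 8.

70

x ≡ 6 (mod 8) gives x ∈ {6, 14, 22, 30, 38, 46, 54, 62, …}.
The first of these with x mod 25 = 20 is 70.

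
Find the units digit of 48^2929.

8

Powers of 8 mod 10 repeat with period 4: 8, 4, 2, 6.
2929 mod 4 = 1, so the last digit matches 8^1 = 8.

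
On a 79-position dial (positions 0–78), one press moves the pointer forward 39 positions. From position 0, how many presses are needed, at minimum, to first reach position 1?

77

39·77 = 3003 = 38·79 + 1, so 39⁻¹ ≡ 77 (mod 79).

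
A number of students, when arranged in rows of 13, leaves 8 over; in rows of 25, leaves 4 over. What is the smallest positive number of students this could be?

229

x ≡ 8 (mod 13) gives x ∈ {8, 21, 34, 47, 60, 73, 86, 99, …}.
The first of these with x mod 25 = 4 is 229.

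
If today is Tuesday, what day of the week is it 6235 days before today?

Dividing 6235 by 7 gives quotient 890 and remainder 5.
Tuesday − 5 days → Thursday.

Thursday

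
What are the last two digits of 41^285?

Square-and-reduce mod 100: 41^1≡41, 41^2≡81, 41^4≡61, 41^8≡21, 41^16≡41, 41^32≡81, 41^64≡61, 41^128≡21, 41^256≡41.
Since 285 = 1 + 4 + 8 + 16 + 256 in binary, 41^285 ≡ 41·61·21·41·41 ≡ 1 (mod 100).

01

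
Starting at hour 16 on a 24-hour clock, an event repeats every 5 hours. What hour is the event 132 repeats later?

4

132·5 = 660.
660 = 27·24 + 12, so 660 mod 24 = 12.
(16 + 12) mod 24 = 4.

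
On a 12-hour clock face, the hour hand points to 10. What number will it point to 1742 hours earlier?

1742 mod 12 = 2 (since 145·12 = 1740).
10 − 2 → 8 on a 12-hour dial.

8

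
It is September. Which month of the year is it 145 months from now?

145 = 12·12 + 1, so 145 mod 12 = 1.
September + 1 month → October.

October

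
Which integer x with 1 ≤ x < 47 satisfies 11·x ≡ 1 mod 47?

30

47 = 4·11 + 3
11 = 3·3 + 2
3 = 1·2 + 1
2 = 2·1 + 0
Back-substituting gives 11·30 ≡ 1 (mod 47).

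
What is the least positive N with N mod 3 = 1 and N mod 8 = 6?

x ≡ 1 (mod 3) gives x ∈ {1, 4, 7, 10, 13, 16, 19, 22}.
The first of these with x mod 8 = 6 is 22.

22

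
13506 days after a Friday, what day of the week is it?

Monday

13506 = 1929·7 + 3, so 13506 mod 7 = 3.
Friday + 3 days → Monday.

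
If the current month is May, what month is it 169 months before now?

169 mod 12 = 1 (since 14·12 = 168).
May − 1 month → April.

April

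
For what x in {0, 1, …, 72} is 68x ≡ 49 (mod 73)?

34

68⁻¹ ≡ 29 (mod 73) because 68·29 = 1972 = 27·73 + 1.
So x ≡ 29·49 = 1421 ≡ 34 (mod 73).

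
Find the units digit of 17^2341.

7

Powers of 7 mod 10 repeat with period 4: 7, 9, 3, 1.
2341 mod 4 = 1, so the last digit matches 7^1 = 7.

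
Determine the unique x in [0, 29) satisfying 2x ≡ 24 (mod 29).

2⁻¹ ≡ 15 (mod 29) because 2·15 = 30 = 1·29 + 1.
So x ≡ 15·24 = 360 ≡ 12 (mod 29).
Check: 2·12 = 24 = 0·29 + 24.

12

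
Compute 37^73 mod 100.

Square-and-reduce mod 100: 37^1≡37, 37^2≡69, 37^4≡61, 37^8≡21, 37^16≡41, 37^32≡81, 37^64≡61.
Since 73 = 1 + 8 + 64 in binary, 37^73 ≡ 37·21·61 ≡ 97 (mod 100).

97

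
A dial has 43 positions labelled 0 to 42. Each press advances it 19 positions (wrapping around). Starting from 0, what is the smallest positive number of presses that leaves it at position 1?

43 = 2·19 + 5
19 = 3·5 + 4
5 = 1·4 + 1
4 = 4·1 + 0
Back-substituting gives 19·34 ≡ 1 (mod 43).

34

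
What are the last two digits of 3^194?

69

Successive squares of 3 mod 100: 3^1≡3, 3^2≡9, 3^4≡81, 3^8≡61, 3^16≡21, 3^32≡41, 3^64≡81, 3^128≡61.
Since 194 = 2 + 64 + 128 in binary, 3^194 ≡ 9·81·61 ≡ 69 (mod 100).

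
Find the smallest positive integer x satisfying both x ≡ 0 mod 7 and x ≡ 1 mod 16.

x ≡ 0 (mod 7) gives x ∈ {0, 7, 14, 21, 28, 35, 42, 49}.
The first of these with x mod 16 = 1 is 49.

49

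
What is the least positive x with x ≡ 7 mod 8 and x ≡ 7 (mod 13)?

7

Since 13·5 ≡ 1 (mod 8), take x = 7 + 13·((7−7)·5 mod 8) = 7 + 13·0 = 7.
Check: 7 mod 8 = 7, 7 mod 13 = 7.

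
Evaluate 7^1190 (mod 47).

Square-and-reduce mod 47: 7^1≡7, 7^2≡2, 7^4≡4, 7^8≡16, 7^16≡21, 7^32≡18, 7^64≡42, 7^128≡25, 7^256≡14, 7^512≡8, 7^1024≡17.
Since 1190 = 2 + 4 + 32 + 128 + 1024 in binary, 7^1190 ≡ 2·4·18·25·17 ≡ 6 (mod 47).

6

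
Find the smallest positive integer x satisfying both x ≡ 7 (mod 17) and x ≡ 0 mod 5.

x ≡ 0 (mod 5) gives x ∈ {0, 5, 10, 15, 20, 25, 30, 35, …}.
The first of these with x mod 17 = 7 is 75.

75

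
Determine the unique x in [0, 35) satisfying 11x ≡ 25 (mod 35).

15

11⁻¹ ≡ 16 (mod 35) because 11·16 = 176 = 5·35 + 1.
Multiplying both sides by 16: x ≡ 16·25 = 400 ≡ 15 (mod 35).
Check: 11·15 = 165 = 4·35 + 25.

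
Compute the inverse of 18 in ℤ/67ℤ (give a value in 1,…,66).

41

67 = 3·18 + 13
18 = 1·13 + 5
13 = 2·5 + 3
5 = 1·3 + 2
3 = 1·2 + 1
2 = 2·1 + 0
Back-substituting gives 18·41 ≡ 1 (mod 67).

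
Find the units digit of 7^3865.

The units digit of 7^n cycles with period 4: 7, 9, 3, 1, …
3865 leaves remainder 1 on division by 4, so 7^3865 ends in 7.

7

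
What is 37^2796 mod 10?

Last digits of 7^n: 7, 9, 3, 1 (period 4).
2796 leaves remainder 0 on division by 4, so 37^2796 ends in 1.

1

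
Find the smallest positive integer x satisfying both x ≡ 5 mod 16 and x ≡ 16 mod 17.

101

Since 17·1 ≡ 1 (mod 16), take x = 16 + 17·((5−16)·1 mod 16) = 16 + 17·5 = 101.
Check: 101 mod 16 = 5, 101 mod 17 = 16.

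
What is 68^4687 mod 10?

2

Last digits of 8^n: 8, 4, 2, 6 (period 4).
4687 mod 4 = 3, so the last digit matches 8^3 = 2.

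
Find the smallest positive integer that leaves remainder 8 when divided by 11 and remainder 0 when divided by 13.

x ≡ 8 (mod 11) gives x ∈ {8, 19, 30, 41, 52}.
The first of these with x mod 13 = 0 is 52.

52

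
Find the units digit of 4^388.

Powers of 4 mod 10 repeat with period 2: 4, 6.
388 leaves remainder 0 on division by 2, so 4^388 ends in 6.

6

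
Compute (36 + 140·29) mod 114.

140·29 = 4060.
4060 = 35·114 + 70, so 4060 mod 114 = 70.
(36 + 70) mod 114 = 106.

106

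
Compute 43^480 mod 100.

1

Square-and-reduce mod 100: 43^1≡43, 43^2≡49, 43^4≡1, 43^8≡1, 43^16≡1, 43^32≡1, 43^64≡1, 43^128≡1, 43^256≡1.
Since 480 = 32 + 64 + 128 + 256 in binary, 43^480 ≡ 1·1·1·1 ≡ 1 (mod 100).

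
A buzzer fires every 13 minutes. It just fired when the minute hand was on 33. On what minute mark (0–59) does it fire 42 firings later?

39

42·13 = 546.
546 − 9·60 = 6, so 546 ≡ 6 (mod 60).
(33 + 6) mod 60 = 39.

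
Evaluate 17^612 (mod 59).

By repeated squaring mod 59: 17^1≡17, 17^2≡53, 17^4≡36, 17^8≡57, 17^16≡4, 17^32≡16, 17^64≡20, 17^128≡46, 17^256≡51, 17^512≡5.
612 = 4 + 32 + 64 + 512, so 17^612 ≡ 36·16·20·5 ≡ 16 (mod 59).

16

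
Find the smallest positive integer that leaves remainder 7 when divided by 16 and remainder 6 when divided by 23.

167

x ≡ 7 (mod 16) gives x ∈ {7, 23, 39, 55, 71, 87, 103, 119, …}.
The first of these with x mod 23 = 6 is 167.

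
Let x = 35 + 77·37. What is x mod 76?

72

77·37 = 2849.
2849 mod 76 = 37 (since 37·76 = 2812).
(35 + 37) mod 76 = 72.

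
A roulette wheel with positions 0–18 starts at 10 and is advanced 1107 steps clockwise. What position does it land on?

1107 − 58·19 = 5, so 1107 ≡ 5 (mod 19).
(10 + 5) mod 19 = 15.

15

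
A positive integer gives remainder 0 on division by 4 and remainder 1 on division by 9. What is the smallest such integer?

x ≡ 0 (mod 4) gives x ∈ {0, 4, 8, 12, 16, 20, 24, 28}.
The first of these with x mod 9 = 1 is 28.

28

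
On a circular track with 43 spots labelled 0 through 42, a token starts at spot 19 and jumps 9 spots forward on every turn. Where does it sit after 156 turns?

4

156·9 = 1404.
1404 − 32·43 = 28, so 1404 ≡ 28 (mod 43).
(19 + 28) mod 43 = 4.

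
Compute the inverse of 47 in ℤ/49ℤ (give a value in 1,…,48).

47·24 = 1128 = 23·49 + 1, so 47⁻¹ ≡ 24 (mod 49).

24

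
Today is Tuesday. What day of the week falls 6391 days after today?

Tuesday

6391 − 913·7 = 0, so 6391 ≡ 0 (mod 7).
Tuesday + 0 days → Tuesday.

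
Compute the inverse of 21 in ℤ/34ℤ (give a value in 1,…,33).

13

21·13 = 273 = 8·34 + 1, so 21⁻¹ ≡ 13 (mod 34).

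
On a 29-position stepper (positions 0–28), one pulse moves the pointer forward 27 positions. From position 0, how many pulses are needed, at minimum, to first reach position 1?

14

27·14 = 378 = 13·29 + 1, so 27⁻¹ ≡ 14 (mod 29).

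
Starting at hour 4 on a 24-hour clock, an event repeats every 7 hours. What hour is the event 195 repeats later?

195·7 = 1365.
1365 − 56·24 = 21, so 1365 ≡ 21 (mod 24).
(4 + 21) mod 24 = 1.

1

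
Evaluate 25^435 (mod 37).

11

Square-and-reduce mod 37: 25^1≡25, 25^2≡33, 25^4≡16, 25^8≡34, 25^16≡9, 25^32≡7, 25^64≡12, 25^128≡33, 25^256≡16.
Since 435 = 1 + 2 + 16 + 32 + 128 + 256 in binary, 25^435 ≡ 25·33·9·7·33·16 ≡ 11 (mod 37).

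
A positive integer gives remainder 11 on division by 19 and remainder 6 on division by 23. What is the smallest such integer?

x ≡ 11 (mod 19) gives x ∈ {11, 30, 49, 68, 87, 106, 125, 144}.
The first of these with x mod 23 = 6 is 144.

144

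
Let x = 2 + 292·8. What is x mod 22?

6

292·8 = 2336.
2336 − 106·22 = 4, so 2336 ≡ 4 (mod 22).
(2 + 4) mod 22 = 6.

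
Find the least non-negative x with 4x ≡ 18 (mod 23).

4⁻¹ ≡ 6 (mod 23) because 4·6 = 24 = 1·23 + 1.
So x ≡ 6·18 = 108 ≡ 16 (mod 23).

16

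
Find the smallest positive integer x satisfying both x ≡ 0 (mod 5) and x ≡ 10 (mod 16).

10

x ≡ 0 (mod 5) gives x ∈ {0, 5, 10}.
The first of these with x mod 16 = 10 is 10.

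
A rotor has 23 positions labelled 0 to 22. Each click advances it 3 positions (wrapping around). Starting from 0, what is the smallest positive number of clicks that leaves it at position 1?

23 = 7·3 + 2
3 = 1·2 + 1
2 = 2·1 + 0
Back-substituting gives 3·8 ≡ 1 (mod 23).

8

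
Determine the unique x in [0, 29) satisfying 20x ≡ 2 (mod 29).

The inverse of 20 mod 29 is 16 (since 20·16 = 320 ≡ 1).
Multiplying both sides by 16: x ≡ 16·2 = 32 ≡ 3 (mod 29).
Check: 20·3 = 60 = 2·29 + 2.

3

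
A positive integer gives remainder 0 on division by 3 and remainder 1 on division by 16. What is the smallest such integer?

x ≡ 0 (mod 3) gives x ∈ {0, 3, 6, 9, 12, 15, 18, 21, …}.
The first of these with x mod 16 = 1 is 33.

33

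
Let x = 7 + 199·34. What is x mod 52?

199·34 = 6766.
6766 = 130·52 + 6, so 6766 mod 52 = 6.
(7 + 6) mod 52 = 13.

13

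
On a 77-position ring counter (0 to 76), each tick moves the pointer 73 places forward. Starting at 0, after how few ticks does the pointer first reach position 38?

73⁻¹ ≡ 19 (mod 77) because 73·19 = 1387 = 18·77 + 1.
Multiplying both sides by 19: x ≡ 19·38 = 722 ≡ 29 (mod 77).

29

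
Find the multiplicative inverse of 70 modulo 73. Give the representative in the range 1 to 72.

73 = 1·70 + 3
70 = 23·3 + 1
3 = 3·1 + 0
Back-substituting gives 70·24 ≡ 1 (mod 73).

24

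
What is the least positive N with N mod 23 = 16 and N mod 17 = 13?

Since 17·19 ≡ 1 (mod 23), take x = 13 + 17·((16−13)·19 mod 23) = 13 + 17·11 = 200.
Check: 200 mod 23 = 16, 200 mod 17 = 13.

200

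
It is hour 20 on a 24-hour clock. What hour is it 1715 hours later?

7

1715 = 71·24 + 11, so 1715 mod 24 = 11.
(20 + 11) mod 24 = 7.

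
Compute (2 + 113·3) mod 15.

11

113·3 = 339.
339 = 22·15 + 9, so 339 mod 15 = 9.
(2 + 9) mod 15 = 11.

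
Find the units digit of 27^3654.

Last digits of 7^n: 7, 9, 3, 1 (period 4).
3654 leaves remainder 2 on division by 4, so 27^3654 ends in 9.

9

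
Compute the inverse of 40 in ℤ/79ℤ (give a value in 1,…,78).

40·2 = 80 = 1·79 + 1, so 40⁻¹ ≡ 2 (mod 79).

2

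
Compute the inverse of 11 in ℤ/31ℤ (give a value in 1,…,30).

31 = 2·11 + 9
11 = 1·9 + 2
9 = 4·2 + 1
2 = 2·1 + 0
Back-substituting gives 11·17 ≡ 1 (mod 31).

17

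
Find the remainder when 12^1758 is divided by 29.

28

Successive squares of 12 mod 29: 12^1≡12, 12^2≡28, 12^4≡1, 12^8≡1, 12^16≡1, 12^32≡1, 12^64≡1, 12^128≡1, 12^256≡1, 12^512≡1, 12^1024≡1.
Since 1758 = 2 + 4 + 8 + 16 + 64 + 128 + 512 + 1024 in binary, 12^1758 ≡ 28·1·1·1·1·1·1·1 ≡ 28 (mod 29).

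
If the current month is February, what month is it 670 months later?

December

670 − 55·12 = 10, so 670 ≡ 10 (mod 12).
February + 10 months → December.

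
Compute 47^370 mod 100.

49

Successive squares of 47 mod 100: 47^1≡47, 47^2≡9, 47^4≡81, 47^8≡61, 47^16≡21, 47^32≡41, 47^64≡81, 47^128≡61, 47^256≡21.
Since 370 = 2 + 16 + 32 + 64 + 256 in binary, 47^370 ≡ 9·21·41·81·21 ≡ 49 (mod 100).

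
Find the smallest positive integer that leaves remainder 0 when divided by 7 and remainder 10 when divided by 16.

42

x ≡ 0 (mod 7) gives x ∈ {0, 7, 14, 21, 28, 35, 42}.
The first of these with x mod 16 = 10 is 42.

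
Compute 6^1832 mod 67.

26

Successive squares of 6 mod 67: 6^1≡6, 6^2≡36, 6^4≡23, 6^8≡60, 6^16≡49, 6^32≡56, 6^64≡54, 6^128≡35, 6^256≡19, 6^512≡26, 6^1024≡6.
1832 = 8 + 32 + 256 + 512 + 1024, so 6^1832 ≡ 60·56·19·26·6 ≡ 26 (mod 67).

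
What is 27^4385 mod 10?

Last digits of 7^n: 7, 9, 3, 1 (period 4).
4385 mod 4 = 1, so the last digit matches 7^1 = 7.

7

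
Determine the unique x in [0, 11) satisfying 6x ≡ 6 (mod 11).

1

6⁻¹ ≡ 2 (mod 11) because 6·2 = 12 = 1·11 + 1.
Multiplying both sides by 2: x ≡ 2·6 = 12 ≡ 1 (mod 11).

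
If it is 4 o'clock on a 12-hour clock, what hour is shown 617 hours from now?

9

Dividing 617 by 12 gives quotient 51 and remainder 5.
4 + 5 → 9 on a 12-hour dial.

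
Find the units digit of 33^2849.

3

The units digit of 33^n cycles with period 4: 3, 9, 7, 1, …
2849 mod 4 = 1, so the last digit matches 3^1 = 3.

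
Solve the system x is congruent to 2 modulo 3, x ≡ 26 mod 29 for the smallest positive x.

26

x ≡ 2 (mod 3) gives x ∈ {2, 5, 8, 11, 14, 17, 20, 23, …}.
The first of these with x mod 29 = 26 is 26.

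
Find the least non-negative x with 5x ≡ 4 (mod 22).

14

The inverse of 5 mod 22 is 9 (since 5·9 = 45 ≡ 1).
Multiplying both sides by 9: x ≡ 9·4 = 36 ≡ 14 (mod 22).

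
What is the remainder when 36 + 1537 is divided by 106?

1537 = 14·106 + 53, so 1537 mod 106 = 53.
(36 + 53) mod 106 = 89.

89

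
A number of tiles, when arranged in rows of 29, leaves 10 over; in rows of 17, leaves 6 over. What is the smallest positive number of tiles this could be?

Since 17·12 ≡ 1 (mod 29), take x = 6 + 17·((10−6)·12 mod 29) = 6 + 17·19 = 329.
Check: 329 mod 29 = 10, 329 mod 17 = 6.

329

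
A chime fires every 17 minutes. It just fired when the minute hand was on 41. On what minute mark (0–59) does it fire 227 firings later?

0

227·17 = 3859.
3859 = 64·60 + 19, so 3859 mod 60 = 19.
(41 + 19) mod 60 = 0.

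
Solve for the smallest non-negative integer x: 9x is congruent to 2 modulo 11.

10

The inverse of 9 mod 11 is 5 (since 9·5 = 45 ≡ 1).
Multiplying both sides by 5: x ≡ 5·2 = 10 ≡ 10 (mod 11).
Check: 9·10 = 90 = 8·11 + 2.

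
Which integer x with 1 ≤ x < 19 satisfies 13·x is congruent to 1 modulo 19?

13·3 = 39 = 2·19 + 1, so 13⁻¹ ≡ 3 (mod 19).

3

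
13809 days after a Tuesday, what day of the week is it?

13809 = 1972·7 + 5, so 13809 mod 7 = 5.
Tuesday + 5 days → Sunday.

Sunday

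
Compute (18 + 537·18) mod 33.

15

537·18 = 9666.
9666 mod 33 = 30 (since 292·33 = 9636).
(18 + 30) mod 33 = 15.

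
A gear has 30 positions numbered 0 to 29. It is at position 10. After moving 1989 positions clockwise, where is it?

Dividing 1989 by 30 gives quotient 66 and remainder 9.
(10 + 9) mod 30 = 19.

19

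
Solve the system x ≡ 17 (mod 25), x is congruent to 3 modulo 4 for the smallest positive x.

67

x ≡ 3 (mod 4) gives x ∈ {3, 7, 11, 15, 19, 23, 27, 31, …}.
The first of these with x mod 25 = 17 is 67.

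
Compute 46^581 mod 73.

46

Successive squares of 46 mod 73: 46^1≡46, 46^2≡72, 46^4≡1, 46^8≡1, 46^16≡1, 46^32≡1, 46^64≡1, 46^128≡1, 46^256≡1, 46^512≡1.
Since 581 = 1 + 4 + 64 + 512 in binary, 46^581 ≡ 46·1·1·1 ≡ 46 (mod 73).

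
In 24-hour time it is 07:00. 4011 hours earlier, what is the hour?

4011 − 167·24 = 3, so 4011 ≡ 3 (mod 24).
(7 − 3) mod 24 = 4.

4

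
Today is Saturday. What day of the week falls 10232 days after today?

10232 = 1461·7 + 5, so 10232 mod 7 = 5.
Saturday + 5 days → Thursday.

Thursday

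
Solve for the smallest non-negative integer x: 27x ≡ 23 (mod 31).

27⁻¹ ≡ 23 (mod 31) because 27·23 = 621 = 20·31 + 1.
So x ≡ 23·23 = 529 ≡ 2 (mod 31).

2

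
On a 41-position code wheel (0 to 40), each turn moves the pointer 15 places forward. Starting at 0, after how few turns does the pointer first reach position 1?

The inverse of 15 mod 41 is 11 (since 15·11 = 165 ≡ 1).
Multiplying both sides by 11: x ≡ 11·1 = 11 ≡ 11 (mod 41).
Check: 15·11 = 165 = 4·41 + 1.

11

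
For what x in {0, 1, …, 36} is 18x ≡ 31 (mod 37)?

12

18⁻¹ ≡ 35 (mod 37) because 18·35 = 630 = 17·37 + 1.
So x ≡ 35·31 = 1085 ≡ 12 (mod 37).
Check: 18·12 = 216 = 5·37 + 31.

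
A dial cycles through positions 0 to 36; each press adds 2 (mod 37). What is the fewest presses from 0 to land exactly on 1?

19

2·19 = 38 = 1·37 + 1, so 2⁻¹ ≡ 19 (mod 37).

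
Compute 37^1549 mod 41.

10

Successive squares of 37 mod 41: 37^1≡37, 37^2≡16, 37^4≡10, 37^8≡18, 37^16≡37, 37^32≡16, 37^64≡10, 37^128≡18, 37^256≡37, 37^512≡16, 37^1024≡10.
1549 = 1 + 4 + 8 + 512 + 1024, so 37^1549 ≡ 37·10·18·16·10 ≡ 10 (mod 41).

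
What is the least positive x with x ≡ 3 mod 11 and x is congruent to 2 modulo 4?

x ≡ 2 (mod 4) gives x ∈ {2, 6, 10, 14}.
The first of these with x mod 11 = 3 is 14.

14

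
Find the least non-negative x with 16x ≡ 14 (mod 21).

The inverse of 16 mod 21 is 4 (since 16·4 = 64 ≡ 1).
So x ≡ 4·14 = 56 ≡ 14 (mod 21).

14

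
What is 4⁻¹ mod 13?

4·10 = 40 = 3·13 + 1, so 4⁻¹ ≡ 10 (mod 13).

10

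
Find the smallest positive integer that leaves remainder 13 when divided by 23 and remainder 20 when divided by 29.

542

Since 29·4 ≡ 1 (mod 23), take x = 20 + 29·((13−20)·4 mod 23) = 20 + 29·18 = 542.
Check: 542 mod 23 = 13, 542 mod 29 = 20.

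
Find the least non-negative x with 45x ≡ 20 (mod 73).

41

The inverse of 45 mod 73 is 13 (since 45·13 = 585 ≡ 1).
So x ≡ 13·20 = 260 ≡ 41 (mod 73).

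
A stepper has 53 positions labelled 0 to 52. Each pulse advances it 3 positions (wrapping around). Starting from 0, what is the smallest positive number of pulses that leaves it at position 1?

18

3·18 = 54 = 1·53 + 1, so 3⁻¹ ≡ 18 (mod 53).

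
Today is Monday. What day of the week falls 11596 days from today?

Friday

Dividing 11596 by 7 gives quotient 1656 and remainder 4.
Monday + 4 days → Friday.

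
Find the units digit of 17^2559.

3

Last digits of 7^n: 7, 9, 3, 1 (period 4).
2559 mod 4 = 3, so the last digit matches 7^3 = 3.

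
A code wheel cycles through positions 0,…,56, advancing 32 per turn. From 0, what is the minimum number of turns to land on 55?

32⁻¹ ≡ 41 (mod 57) because 32·41 = 1312 = 23·57 + 1.
So x ≡ 41·55 = 2255 ≡ 32 (mod 57).
Check: 32·32 = 1024 = 17·57 + 55.

32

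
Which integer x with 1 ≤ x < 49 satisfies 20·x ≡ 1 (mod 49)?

27

49 = 2·20 + 9
20 = 2·9 + 2
9 = 4·2 + 1
2 = 2·1 + 0
Back-substituting gives 20·27 ≡ 1 (mod 49).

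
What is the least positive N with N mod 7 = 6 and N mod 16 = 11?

27

x ≡ 6 (mod 7) gives x ∈ {6, 13, 20, 27}.
The first of these with x mod 16 = 11 is 27.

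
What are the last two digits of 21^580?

01

Square-and-reduce mod 100: 21^1≡21, 21^2≡41, 21^4≡81, 21^8≡61, 21^16≡21, 21^32≡41, 21^64≡81, 21^128≡61, 21^256≡21, 21^512≡41.
580 = 4 + 64 + 512, so 21^580 ≡ 81·81·41 ≡ 1 (mod 100).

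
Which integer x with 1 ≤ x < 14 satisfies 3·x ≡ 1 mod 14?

3·5 = 15 = 1·14 + 1, so 3⁻¹ ≡ 5 (mod 14).

5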